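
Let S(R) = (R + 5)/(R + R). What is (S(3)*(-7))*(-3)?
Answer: 28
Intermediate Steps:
S(R) = (5 + R)/(2*R) (S(R) = (5 + R)/((2*R)) = (5 + R)*(1/(2*R)) = (5 + R)/(2*R))
(S(3)*(-7))*(-3) = (((1/2)*(5 + 3)/3)*(-7))*(-3) = (((1/2)*(1/3)*8)*(-7))*(-3) = ((4/3)*(-7))*(-3) = -28/3*(-3) = 28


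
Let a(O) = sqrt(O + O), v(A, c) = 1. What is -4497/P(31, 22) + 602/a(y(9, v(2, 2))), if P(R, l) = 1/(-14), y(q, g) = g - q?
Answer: 62958 - 301*I/2 ≈ 62958.0 - 150.5*I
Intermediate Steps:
a(O) = sqrt(2)*sqrt(O) (a(O) = sqrt(2*O) = sqrt(2)*sqrt(O))
P(R, l) = -1/14
-4497/P(31, 22) + 602/a(y(9, v(2, 2))) = -4497/(-1/14) + 602/((sqrt(2)*sqrt(1 - 1*9))) = -4497*(-14) + 602/((sqrt(2)*sqrt(1 - 9))) = 62958 + 602/((sqrt(2)*sqrt(-8))) = 62958 + 602/((sqrt(2)*(2*I*sqrt(2)))) = 62958 + 602/((4*I)) = 62958 + 602*(-I/4) = 62958 - 301*I/2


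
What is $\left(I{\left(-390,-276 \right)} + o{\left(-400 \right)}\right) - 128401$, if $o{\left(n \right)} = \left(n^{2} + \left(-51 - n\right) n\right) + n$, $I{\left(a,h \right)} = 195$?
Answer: $-108206$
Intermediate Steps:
$o{\left(n \right)} = n + n^{2} + n \left(-51 - n\right)$ ($o{\left(n \right)} = \left(n^{2} + n \left(-51 - n\right)\right) + n = n + n^{2} + n \left(-51 - n\right)$)
$\left(I{\left(-390,-276 \right)} + o{\left(-400 \right)}\right) - 128401 = \left(195 - -20000\right) - 128401 = \left(195 + 20000\right) - 128401 = 20195 - 128401 = -108206$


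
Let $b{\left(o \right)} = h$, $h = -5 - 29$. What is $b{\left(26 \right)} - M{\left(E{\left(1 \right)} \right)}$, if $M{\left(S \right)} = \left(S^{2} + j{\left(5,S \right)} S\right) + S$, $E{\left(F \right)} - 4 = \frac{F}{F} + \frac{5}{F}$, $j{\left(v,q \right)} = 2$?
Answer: $-164$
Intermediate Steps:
$E{\left(F \right)} = 5 + \frac{5}{F}$ ($E{\left(F \right)} = 4 + \left(\frac{F}{F} + \frac{5}{F}\right) = 4 + \left(1 + \frac{5}{F}\right) = 5 + \frac{5}{F}$)
$M{\left(S \right)} = S^{2} + 3 S$ ($M{\left(S \right)} = \left(S^{2} + 2 S\right) + S = S^{2} + 3 S$)
$h = -34$
$b{\left(o \right)} = -34$
$b{\left(26 \right)} - M{\left(E{\left(1 \right)} \right)} = -34 - \left(5 + \frac{5}{1}\right) \left(3 + \left(5 + \frac{5}{1}\right)\right) = -34 - \left(5 + 5 \cdot 1\right) \left(3 + \left(5 + 5 \cdot 1\right)\right) = -34 - \left(5 + 5\right) \left(3 + \left(5 + 5\right)\right) = -34 - 10 \left(3 + 10\right) = -34 - 10 \cdot 13 = -34 - 130 = -164$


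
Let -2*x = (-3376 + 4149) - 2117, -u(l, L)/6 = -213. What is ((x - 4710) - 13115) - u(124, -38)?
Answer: -18431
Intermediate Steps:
u(l, L) = 1278 (u(l, L) = -6*(-213) = 1278)
x = 672 (x = -((-3376 + 4149) - 2117)/2 = -(773 - 2117)/2 = -1/2*(-1344) = 672)
((x - 4710) - 13115) - u(124, -38) = ((672 - 4710) - 13115) - 1*1278 = (-4038 - 13115) - 1278 = -17153 - 1278 = -18431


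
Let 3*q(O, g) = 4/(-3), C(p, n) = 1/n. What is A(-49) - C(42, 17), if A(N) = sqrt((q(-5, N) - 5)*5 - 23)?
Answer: -1/17 + 2*I*sqrt(113)/3 ≈ -0.058824 + 7.0868*I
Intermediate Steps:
q(O, g) = -4/9 (q(O, g) = (4/(-3))/3 = (4*(-1/3))/3 = (1/3)*(-4/3) = -4/9)
A(N) = 2*I*sqrt(113)/3 (A(N) = sqrt((-4/9 - 5)*5 - 23) = sqrt(-49/9*5 - 23) = sqrt(-245/9 - 23) = sqrt(-452/9) = 2*I*sqrt(113)/3)
A(-49) - C(42, 17) = 2*I*sqrt(113)/3 - 1/17 = -1/17 + 2*I*sqrt(113)/3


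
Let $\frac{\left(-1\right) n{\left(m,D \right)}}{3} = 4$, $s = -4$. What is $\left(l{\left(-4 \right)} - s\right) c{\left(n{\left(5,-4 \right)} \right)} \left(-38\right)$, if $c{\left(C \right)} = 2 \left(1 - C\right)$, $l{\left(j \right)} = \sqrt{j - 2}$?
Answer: $-3952 - 988 i \sqrt{6} \approx -3952.0 - 2420.1 i$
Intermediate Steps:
$l{\left(j \right)} = \sqrt{-2 + j}$
$n{\left(m,D \right)} = -12$ ($n{\left(m,D \right)} = \left(-3\right) 4 = -12$)
$c{\left(C \right)} = 2 - 2 C$
$\left(l{\left(-4 \right)} - s\right) c{\left(n{\left(5,-4 \right)} \right)} \left(-38\right) = \left(\sqrt{-2 - 4} - -4\right) \left(2 - -24\right) \left(-38\right) = \left(\sqrt{-6} + 4\right) \left(2 + 24\right) \left(-38\right) = \left(i \sqrt{6} + 4\right) 26 \left(-38\right) = \left(4 + i \sqrt{6}\right) 26 \left(-38\right) = \left(104 + 26 i \sqrt{6}\right) \left(-38\right) = -3952 - 988 i \sqrt{6}$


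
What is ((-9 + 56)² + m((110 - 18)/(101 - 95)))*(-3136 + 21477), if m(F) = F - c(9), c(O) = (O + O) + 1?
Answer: 121344056/3 ≈ 4.0448e+7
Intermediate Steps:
c(O) = 1 + 2*O (c(O) = 2*O + 1 = 1 + 2*O)
m(F) = -19 + F (m(F) = F - (1 + 2*9) = F - (1 + 18) = F - 1*19 = F - 19 = -19 + F)
((-9 + 56)² + m((110 - 18)/(101 - 95)))*(-3136 + 21477) = ((-9 + 56)² + (-19 + (110 - 18)/(101 - 95)))*(-3136 + 21477) = (47² + (-19 + 92/6))*18341 = (2209 + (-19 + 92*(⅙)))*18341 = (2209 + (-19 + 46/3))*18341 = (2209 - 11/3)*18341 = (6616/3)*18341 = 121344056/3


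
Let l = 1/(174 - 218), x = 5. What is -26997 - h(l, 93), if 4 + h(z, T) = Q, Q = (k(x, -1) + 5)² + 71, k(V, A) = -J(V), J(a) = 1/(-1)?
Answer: -27100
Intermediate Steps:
J(a) = -1
l = -1/44 (l = 1/(-44) = -1/44 ≈ -0.022727)
k(V, A) = 1 (k(V, A) = -1*(-1) = 1)
Q = 107 (Q = (1 + 5)² + 71 = 6² + 71 = 36 + 71 = 107)
h(z, T) = 103 (h(z, T) = -4 + 107 = 103)
-26997 - h(l, 93) = -26997 - 1*103 = -26997 - 103 = -27100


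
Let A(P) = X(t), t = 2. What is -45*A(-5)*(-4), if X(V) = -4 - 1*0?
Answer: -720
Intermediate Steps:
X(V) = -4 (X(V) = -4 + 0 = -4)
A(P) = -4
-45*A(-5)*(-4) = -45*(-4)*(-4) = 180*(-4) = -720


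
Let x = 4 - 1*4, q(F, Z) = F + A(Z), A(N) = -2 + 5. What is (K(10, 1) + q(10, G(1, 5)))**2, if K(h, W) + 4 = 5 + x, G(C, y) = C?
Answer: 196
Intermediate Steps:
A(N) = 3
q(F, Z) = 3 + F (q(F, Z) = F + 3 = 3 + F)
x = 0 (x = 4 - 4 = 0)
K(h, W) = 1 (K(h, W) = -4 + (5 + 0) = -4 + 5 = 1)
(K(10, 1) + q(10, G(1, 5)))**2 = (1 + (3 + 10))**2 = (1 + 13)**2 = 14**2 = 196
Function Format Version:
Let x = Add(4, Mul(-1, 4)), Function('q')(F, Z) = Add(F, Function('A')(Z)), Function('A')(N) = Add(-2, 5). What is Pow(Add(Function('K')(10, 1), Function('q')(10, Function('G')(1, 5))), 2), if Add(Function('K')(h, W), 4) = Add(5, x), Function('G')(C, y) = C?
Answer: 196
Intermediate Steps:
Function('A')(N) = 3
Function('q')(F, Z) = Add(3, F) (Function('q')(F, Z) = Add(F, 3) = Add(3, F))
x = 0 (x = Add(4, -4) = 0)
Function('K')(h, W) = 1 (Function('K')(h, W) = Add(-4, Add(5, 0)) = Add(-4, 5) = 1)
Pow(Add(Function('K')(10, 1), Function('q')(10, Function('G')(1, 5))), 2) = Pow(Add(1, Add(3, 10)), 2) = Pow(Add(1, 13), 2) = Pow(14, 2) = 196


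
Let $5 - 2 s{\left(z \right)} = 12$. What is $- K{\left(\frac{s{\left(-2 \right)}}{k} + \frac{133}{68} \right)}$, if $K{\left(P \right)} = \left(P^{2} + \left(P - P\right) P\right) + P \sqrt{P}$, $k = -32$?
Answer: $- \frac{5049009}{1183744} - \frac{2247 \sqrt{38199}}{147968} \approx -7.2333$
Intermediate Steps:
$s{\left(z \right)} = - \frac{7}{2}$ ($s{\left(z \right)} = \frac{5}{2} - 6 = - \frac{7}{2}$)
$K{\left(P \right)} = P^{2} + P^{\frac{3}{2}}$ ($K{\left(P \right)} = \left(P^{2} + 0 P\right) + P^{\frac{3}{2}} = \left(P^{2} + 0\right) + P^{\frac{3}{2}} = P^{2} + P^{\frac{3}{2}}$)
$- K{\left(\frac{s{\left(-2 \right)}}{k} + \frac{133}{68} \right)} = - (\left(- \frac{7}{2 \left(-32\right)} + \frac{133}{68}\right)^{2} + \left(- \frac{7}{2 \left(-32\right)} + \frac{133}{68}\right)^{\frac{3}{2}}) = - (\left(\left(- \frac{7}{2}\right) \left(- \frac{1}{32}\right) + 133 \cdot \frac{1}{68}\right)^{2} + \left(\left(- \frac{7}{2}\right) \left(- \frac{1}{32}\right) + 133 \cdot \frac{1}{68}\right)^{\frac{3}{2}}) = - (\left(\frac{7}{64} + \frac{133}{68}\right)^{2} + \left(\frac{7}{64} + \frac{133}{68}\right)^{\frac{3}{2}}) = - (\left(\frac{2247}{1088}\right)^{2} + \left(\frac{2247}{1088}\right)^{\frac{3}{2}}) = - (\frac{5049009}{1183744} + \frac{2247 \sqrt{38199}}{147968}) = - \frac{5049009}{1183744} - \frac{2247 \sqrt{38199}}{147968}$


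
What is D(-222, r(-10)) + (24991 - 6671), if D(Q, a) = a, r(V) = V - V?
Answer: 18320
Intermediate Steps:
r(V) = 0
D(-222, r(-10)) + (24991 - 6671) = 0 + (24991 - 6671) = 0 + 18320 = 18320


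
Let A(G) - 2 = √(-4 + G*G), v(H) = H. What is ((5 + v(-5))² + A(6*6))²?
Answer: 1296 + 8*√323 ≈ 1439.8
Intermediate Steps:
A(G) = 2 + √(-4 + G²) (A(G) = 2 + √(-4 + G*G) = 2 + √(-4 + G²))
((5 + v(-5))² + A(6*6))² = ((5 - 5)² + (2 + √(-4 + (6*6)²)))² = (0² + (2 + √(-4 + 36²)))² = (0 + (2 + √(-4 + 1296)))² = (0 + (2 + √1292))² = (0 + (2 + 2*√323))² = (2 + 2*√323)²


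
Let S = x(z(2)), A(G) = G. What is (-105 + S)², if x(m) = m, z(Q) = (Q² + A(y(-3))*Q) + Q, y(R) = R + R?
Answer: 12321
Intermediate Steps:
y(R) = 2*R
z(Q) = Q² - 5*Q (z(Q) = (Q² + (2*(-3))*Q) + Q = (Q² - 6*Q) + Q = Q² - 5*Q)
S = -6 (S = 2*(-5 + 2) = 2*(-3) = -6)
(-105 + S)² = (-105 - 6)² = (-111)² = 12321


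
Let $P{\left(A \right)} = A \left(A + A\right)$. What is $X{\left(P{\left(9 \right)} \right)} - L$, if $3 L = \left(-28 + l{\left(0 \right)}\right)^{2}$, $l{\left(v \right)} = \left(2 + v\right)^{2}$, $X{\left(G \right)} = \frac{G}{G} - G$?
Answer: $-353$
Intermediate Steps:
$P{\left(A \right)} = 2 A^{2}$ ($P{\left(A \right)} = A 2 A = 2 A^{2}$)
$X{\left(G \right)} = 1 - G$
$L = 192$ ($L = \frac{\left(-28 + \left(2 + 0\right)^{2}\right)^{2}}{3} = \frac{\left(-28 + 2^{2}\right)^{2}}{3} = \frac{\left(-28 + 4\right)^{2}}{3} = \frac{\left(-24\right)^{2}}{3} = \frac{1}{3} \cdot 576 = 192$)
$X{\left(P{\left(9 \right)} \right)} - L = \left(1 - 2 \cdot 9^{2}\right) - 192 = \left(1 - 2 \cdot 81\right) - 192 = \left(1 - 162\right) - 192 = -161 - 192 = -353$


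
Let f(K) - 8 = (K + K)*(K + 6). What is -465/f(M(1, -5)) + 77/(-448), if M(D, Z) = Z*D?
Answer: 14869/64 ≈ 232.33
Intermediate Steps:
M(D, Z) = D*Z
f(K) = 8 + 2*K*(6 + K) (f(K) = 8 + (K + K)*(K + 6) = 8 + (2*K)*(6 + K) = 8 + 2*K*(6 + K))
-465/f(M(1, -5)) + 77/(-448) = -465/(8 + 2*(1*(-5))² + 12*(1*(-5))) + 77/(-448) = -465/(8 + 2*(-5)² + 12*(-5)) + 77*(-1/448) = -465/(8 + 2*25 - 60) - 11/64 = -465/(8 + 50 - 60) - 11/64 = -465/(-2) - 11/64 = -465*(-½) - 11/64 = 465/2 - 11/64 = 14869/64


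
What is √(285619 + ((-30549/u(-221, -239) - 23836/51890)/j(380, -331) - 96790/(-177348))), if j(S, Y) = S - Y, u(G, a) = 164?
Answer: √15860225941999075412228687903215/7451795406270 ≈ 534.43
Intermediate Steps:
√(285619 + ((-30549/u(-221, -239) - 23836/51890)/j(380, -331) - 96790/(-177348))) = √(285619 + ((-30549/164 - 23836/51890)/(380 - 1*(-331)) - 96790/(-177348))) = √(285619 + ((-30549*1/164 - 23836*1/51890)/(380 + 331) - 96790*(-1/177348))) = √(285619 + ((-30549/164 - 11918/25945)/711 + 48395/88674)) = √(285619 + (-794548357/4254980*1/711 + 48395/88674)) = √(285619 + (-794548357/3025290780 + 48395/88674)) = √(285619 + 12658861048247/44710772437620) = √(12770258771721635027/44710772437620) = √15860225941999075412228687903215/7451795406270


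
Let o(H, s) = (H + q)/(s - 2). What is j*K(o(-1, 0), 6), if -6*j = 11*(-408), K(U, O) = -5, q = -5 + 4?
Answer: -3740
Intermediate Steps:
q = -1
o(H, s) = (-1 + H)/(-2 + s) (o(H, s) = (H - 1)/(s - 2) = (-1 + H)/(-2 + s))
j = 748 (j = -11*(-408)/6 = -1/6*(-4488) = 748)
j*K(o(-1, 0), 6) = 748*(-5) = -3740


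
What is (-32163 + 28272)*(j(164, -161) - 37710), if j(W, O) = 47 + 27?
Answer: 146441676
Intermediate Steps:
j(W, O) = 74
(-32163 + 28272)*(j(164, -161) - 37710) = (-32163 + 28272)*(74 - 37710) = -3891*(-37636) = 146441676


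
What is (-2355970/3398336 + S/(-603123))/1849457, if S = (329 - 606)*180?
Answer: -208583110225/631779012571198816 ≈ -3.3015e-7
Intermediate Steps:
S = -49860 (S = -277*180 = -49860)
(-2355970/3398336 + S/(-603123))/1849457 = (-2355970/3398336 - 49860/(-603123))/1849457 = (-2355970*1/3398336 - 49860*(-1/603123))*(1/1849457) = (-1177985/1699168 + 16620/201041)*(1/1849457) = -208583110225/341602433888*1/1849457 = -208583110225/631779012571198816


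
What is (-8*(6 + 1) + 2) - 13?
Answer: -67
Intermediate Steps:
(-8*(6 + 1) + 2) - 13 = (-8*7 + 2) - 13 = (-56 + 2) - 13 = -54 - 13 = -67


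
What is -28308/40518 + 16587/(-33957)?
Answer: -30246793/25479069 ≈ -1.1871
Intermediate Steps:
-28308/40518 + 16587/(-33957) = -28308*1/40518 + 16587*(-1/33957) = -4718/6753 - 1843/3773 = -30246793/25479069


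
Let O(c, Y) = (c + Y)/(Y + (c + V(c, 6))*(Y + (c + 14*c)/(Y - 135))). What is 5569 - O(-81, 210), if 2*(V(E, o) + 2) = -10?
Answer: 156344321/28074 ≈ 5569.0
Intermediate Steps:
V(E, o) = -7 (V(E, o) = -2 + (½)*(-10) = -2 - 5 = -7)
O(c, Y) = (Y + c)/(Y + (-7 + c)*(Y + 15*c/(-135 + Y))) (O(c, Y) = (c + Y)/(Y + (c - 7)*(Y + (c + 14*c)/(Y - 135))) = (Y + c)/(Y + (-7 + c)*(Y + (15*c)/(-135 + Y))) = (Y + c)/(Y + (-7 + c)*(Y + 15*c/(-135 + Y))))
5569 - O(-81, 210) = 5569 - (210² - 135*210 - 135*(-81) + 210*(-81))/(-105*(-81) - 6*210² + 15*(-81)² + 810*210 - 81*210² - 135*210*(-81)) = 5569 - (44100 - 28350 + 10935 - 17010)/(8505 - 6*44100 + 15*6561 + 170100 - 81*44100 + 2296350) = 5569 - 9675/(8505 - 264600 + 98415 + 170100 - 3572100 + 2296350) = 5569 - 9675/(-1263330) = 5569 - (-1)*9675/1263330 = 5569 - 1*(-215/28074) = 5569 + 215/28074 = 156344321/28074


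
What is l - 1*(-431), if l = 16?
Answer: 447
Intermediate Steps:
l - 1*(-431) = 16 - 1*(-431) = 16 + 431 = 447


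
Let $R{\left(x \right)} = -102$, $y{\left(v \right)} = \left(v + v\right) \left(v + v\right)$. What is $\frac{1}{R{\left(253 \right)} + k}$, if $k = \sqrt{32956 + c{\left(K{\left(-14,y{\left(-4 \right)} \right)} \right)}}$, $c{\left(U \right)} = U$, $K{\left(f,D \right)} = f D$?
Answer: $\frac{51}{10828} + \frac{\sqrt{8015}}{10828} \approx 0.012978$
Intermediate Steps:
$y{\left(v \right)} = 4 v^{2}$ ($y{\left(v \right)} = 2 v 2 v = 4 v^{2}$)
$K{\left(f,D \right)} = D f$
$k = 2 \sqrt{8015}$ ($k = \sqrt{32956 + 4 \left(-4\right)^{2} \left(-14\right)} = \sqrt{32956 + 4 \cdot 16 \left(-14\right)} = \sqrt{32956 + 64 \left(-14\right)} = \sqrt{32956 - 896} = \sqrt{32060} = 2 \sqrt{8015} \approx 179.05$)
$\frac{1}{R{\left(253 \right)} + k} = \frac{1}{-102 + 2 \sqrt{8015}}$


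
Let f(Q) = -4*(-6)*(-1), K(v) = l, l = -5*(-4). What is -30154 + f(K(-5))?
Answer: -30178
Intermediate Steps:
l = 20
K(v) = 20
f(Q) = -24 (f(Q) = 24*(-1) = -24)
-30154 + f(K(-5)) = -30154 - 24 = -30178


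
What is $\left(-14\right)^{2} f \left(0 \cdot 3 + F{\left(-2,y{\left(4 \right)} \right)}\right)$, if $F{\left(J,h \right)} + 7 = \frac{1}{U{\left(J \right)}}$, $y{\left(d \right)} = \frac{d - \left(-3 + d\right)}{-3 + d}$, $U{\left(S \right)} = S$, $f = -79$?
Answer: $116130$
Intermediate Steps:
$y{\left(d \right)} = \frac{3}{-3 + d}$
$F{\left(J,h \right)} = -7 + \frac{1}{J}$
$\left(-14\right)^{2} f \left(0 \cdot 3 + F{\left(-2,y{\left(4 \right)} \right)}\right) = \left(-14\right)^{2} \left(-79\right) \left(0 \cdot 3 - \left(7 - \frac{1}{-2}\right)\right) = 196 \left(-79\right) \left(0 - \frac{15}{2}\right) = - 15484 \left(0 - \frac{15}{2}\right) = \left(-15484\right) \left(- \frac{15}{2}\right) = 116130$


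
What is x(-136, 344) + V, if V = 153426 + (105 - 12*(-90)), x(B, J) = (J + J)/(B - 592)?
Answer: 14069515/91 ≈ 1.5461e+5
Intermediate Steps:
x(B, J) = 2*J/(-592 + B) (x(B, J) = (2*J)/(-592 + B) = 2*J/(-592 + B))
V = 154611 (V = 153426 + (105 + 1080) = 153426 + 1185 = 154611)
x(-136, 344) + V = 2*344/(-592 - 136) + 154611 = 2*344/(-728) + 154611 = 2*344*(-1/728) + 154611 = -86/91 + 154611 = 14069515/91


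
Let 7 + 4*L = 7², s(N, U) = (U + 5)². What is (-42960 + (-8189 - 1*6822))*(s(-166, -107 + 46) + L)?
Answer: -364811503/2 ≈ -1.8241e+8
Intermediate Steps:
s(N, U) = (5 + U)²
L = 21/2 (L = -7/4 + (¼)*7² = -7/4 + (¼)*49 = -7/4 + 49/4 = 21/2 ≈ 10.500)
(-42960 + (-8189 - 1*6822))*(s(-166, -107 + 46) + L) = (-42960 + (-8189 - 1*6822))*((5 + (-107 + 46))² + 21/2) = (-42960 + (-8189 - 6822))*((5 - 61)² + 21/2) = (-42960 - 15011)*((-56)² + 21/2) = -57971*(3136 + 21/2) = -57971*6293/2 = -364811503/2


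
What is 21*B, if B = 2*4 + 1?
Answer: 189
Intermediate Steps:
B = 9 (B = 8 + 1 = 9)
21*B = 21*9 = 189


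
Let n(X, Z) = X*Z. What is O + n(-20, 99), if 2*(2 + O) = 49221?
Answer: 45257/2 ≈ 22629.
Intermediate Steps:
O = 49217/2 (O = -2 + (½)*49221 = -2 + 49221/2 = 49217/2 ≈ 24609.)
O + n(-20, 99) = 49217/2 - 20*99 = 49217/2 - 1980 = 45257/2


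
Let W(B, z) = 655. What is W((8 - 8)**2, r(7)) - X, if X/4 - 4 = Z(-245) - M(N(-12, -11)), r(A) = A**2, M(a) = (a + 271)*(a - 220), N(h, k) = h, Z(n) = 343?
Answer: -241085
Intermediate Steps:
M(a) = (-220 + a)*(271 + a) (M(a) = (271 + a)*(-220 + a) = (-220 + a)*(271 + a))
X = 241740 (X = 16 + 4*(343 - (-59620 + (-12)**2 + 51*(-12))) = 16 + 4*(343 - (-59620 + 144 - 612)) = 16 + 4*(343 - 1*(-60088)) = 16 + 4*(343 + 60088) = 16 + 4*60431 = 16 + 241724 = 241740)
W((8 - 8)**2, r(7)) - X = 655 - 1*241740 = 655 - 241740 = -241085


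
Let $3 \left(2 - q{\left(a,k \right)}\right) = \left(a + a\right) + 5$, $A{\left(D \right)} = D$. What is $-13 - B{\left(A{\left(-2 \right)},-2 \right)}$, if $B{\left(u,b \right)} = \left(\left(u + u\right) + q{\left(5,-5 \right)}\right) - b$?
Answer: $-8$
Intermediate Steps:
$q{\left(a,k \right)} = \frac{1}{3} - \frac{2 a}{3}$ ($q{\left(a,k \right)} = 2 - \frac{\left(a + a\right) + 5}{3} = 2 - \frac{2 a + 5}{3} = 2 - \frac{5 + 2 a}{3} = 2 - \left(\frac{5}{3} + \frac{2 a}{3}\right) = \frac{1}{3} - \frac{2 a}{3}$)
$B{\left(u,b \right)} = -3 - b + 2 u$ ($B{\left(u,b \right)} = \left(\left(u + u\right) + \left(\frac{1}{3} - \frac{10}{3}\right)\right) - b = \left(2 u + \left(\frac{1}{3} - \frac{10}{3}\right)\right) - b = \left(2 u - 3\right) - b = \left(-3 + 2 u\right) - b = -3 - b + 2 u$)
$-13 - B{\left(A{\left(-2 \right)},-2 \right)} = -13 - \left(-3 - -2 + 2 \left(-2\right)\right) = -13 - \left(-3 + 2 - 4\right) = -13 - -5 = -13 + 5 = -8$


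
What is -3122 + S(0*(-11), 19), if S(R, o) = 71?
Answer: -3051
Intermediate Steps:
-3122 + S(0*(-11), 19) = -3122 + 71 = -3051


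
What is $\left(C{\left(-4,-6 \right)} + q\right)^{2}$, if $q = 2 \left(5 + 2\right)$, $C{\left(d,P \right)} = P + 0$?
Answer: $64$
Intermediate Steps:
$C{\left(d,P \right)} = P$
$q = 14$ ($q = 2 \cdot 7 = 14$)
$\left(C{\left(-4,-6 \right)} + q\right)^{2} = \left(-6 + 14\right)^{2} = 8^{2} = 64$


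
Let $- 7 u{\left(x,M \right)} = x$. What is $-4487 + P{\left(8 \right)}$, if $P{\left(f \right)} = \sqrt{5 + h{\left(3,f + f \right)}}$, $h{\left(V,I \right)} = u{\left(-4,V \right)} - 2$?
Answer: $-4487 + \frac{5 \sqrt{7}}{7} \approx -4485.1$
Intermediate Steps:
$u{\left(x,M \right)} = - \frac{x}{7}$
$h{\left(V,I \right)} = - \frac{10}{7}$ ($h{\left(V,I \right)} = \left(- \frac{1}{7}\right) \left(-4\right) - 2 = \frac{4}{7} - 2 = - \frac{10}{7}$)
$P{\left(f \right)} = \frac{5 \sqrt{7}}{7}$ ($P{\left(f \right)} = \sqrt{5 - \frac{10}{7}} = \sqrt{\frac{25}{7}} = \frac{5 \sqrt{7}}{7}$)
$-4487 + P{\left(8 \right)} = -4487 + \frac{5 \sqrt{7}}{7}$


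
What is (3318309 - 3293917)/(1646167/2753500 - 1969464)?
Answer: -67163372000/5422917477833 ≈ -0.012385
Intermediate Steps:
(3318309 - 3293917)/(1646167/2753500 - 1969464) = 24392/(1646167*(1/2753500) - 1969464) = 24392/(1646167/2753500 - 1969464) = 24392/(-5422917477833/2753500) = 24392*(-2753500/5422917477833) = -67163372000/5422917477833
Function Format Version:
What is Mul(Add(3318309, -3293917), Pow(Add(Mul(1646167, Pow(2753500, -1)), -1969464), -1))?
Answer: Rational(-67163372000, 5422917477833) ≈ -0.012385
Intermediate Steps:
Mul(Add(3318309, -3293917), Pow(Add(Mul(1646167, Pow(2753500, -1)), -1969464), -1)) = Mul(24392, Pow(Add(Mul(1646167, Rational(1, 2753500)), -1969464), -1)) = Mul(24392, Pow(Add(Rational(1646167, 2753500), -1969464), -1)) = Mul(24392, Pow(Rational(-5422917477833, 2753500), -1)) = Mul(24392, Rational(-2753500, 5422917477833)) = Rational(-67163372000, 5422917477833)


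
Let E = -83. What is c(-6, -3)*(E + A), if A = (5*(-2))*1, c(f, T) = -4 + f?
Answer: 930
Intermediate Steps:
A = -10 (A = -10*1 = -10)
c(-6, -3)*(E + A) = (-4 - 6)*(-83 - 10) = -10*(-93) = 930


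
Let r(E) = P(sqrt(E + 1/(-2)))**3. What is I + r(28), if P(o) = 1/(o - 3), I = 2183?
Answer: 110577695/50653 + 218*sqrt(110)/50653 ≈ 2183.1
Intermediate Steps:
P(o) = 1/(-3 + o)
r(E) = (-3 + sqrt(-1/2 + E))**(-3) (r(E) = (1/(-3 + sqrt(E + 1/(-2))))**3 = (1/(-3 + sqrt(E - 1/2)))**3 = (1/(-3 + sqrt(-1/2 + E)))**3 = (-3 + sqrt(-1/2 + E))**(-3))
I + r(28) = 2183 + 8/(-6 + sqrt(2)*sqrt(-1 + 2*28))**3 = 2183 + 8/(-6 + sqrt(2)*sqrt(-1 + 56))**3 = 2183 + 8/(-6 + sqrt(2)*sqrt(55))**3 = 2183 + 8/(-6 + sqrt(110))**3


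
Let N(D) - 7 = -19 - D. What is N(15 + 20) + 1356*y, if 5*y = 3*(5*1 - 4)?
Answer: 3833/5 ≈ 766.60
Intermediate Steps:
N(D) = -12 - D (N(D) = 7 + (-19 - D) = -12 - D)
y = ⅗ (y = (3*(5*1 - 4))/5 = (3*(5 - 4))/5 = (3*1)/5 = (⅕)*3 = ⅗ ≈ 0.60000)
N(15 + 20) + 1356*y = (-12 - (15 + 20)) + 1356*(⅗) = (-12 - 1*35) + 4068/5 = (-12 - 35) + 4068/5 = -47 + 4068/5 = 3833/5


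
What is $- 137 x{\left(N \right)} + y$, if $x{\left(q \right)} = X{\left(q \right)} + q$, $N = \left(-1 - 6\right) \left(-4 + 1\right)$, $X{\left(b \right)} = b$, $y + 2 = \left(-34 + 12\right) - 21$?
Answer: $-5799$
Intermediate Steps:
$y = -45$ ($y = -2 + \left(\left(-34 + 12\right) - 21\right) = -2 - 43 = -45$)
$N = 21$ ($N = \left(-7\right) \left(-3\right) = 21$)
$x{\left(q \right)} = 2 q$ ($x{\left(q \right)} = q + q = 2 q$)
$- 137 x{\left(N \right)} + y = - 137 \cdot 2 \cdot 21 - 45 = \left(-137\right) 42 - 45 = -5754 - 45 = -5799$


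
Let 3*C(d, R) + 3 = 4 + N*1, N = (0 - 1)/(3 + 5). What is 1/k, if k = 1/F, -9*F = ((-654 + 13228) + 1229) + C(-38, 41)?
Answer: -331279/216 ≈ -1533.7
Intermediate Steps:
N = -⅛ (N = -1/8 = -1*⅛ = -⅛ ≈ -0.12500)
C(d, R) = 7/24 (C(d, R) = -1 + (4 - ⅛*1)/3 = -1 + (4 - ⅛)/3 = -1 + (⅓)*(31/8) = -1 + 31/24 = 7/24)
F = -331279/216 (F = -(((-654 + 13228) + 1229) + 7/24)/9 = -((12574 + 1229) + 7/24)/9 = -(13803 + 7/24)/9 = -⅑*331279/24 = -331279/216 ≈ -1533.7)
k = -216/331279 (k = 1/(-331279/216) = -216/331279 ≈ -0.00065202)
1/k = 1/(-216/331279) = -331279/216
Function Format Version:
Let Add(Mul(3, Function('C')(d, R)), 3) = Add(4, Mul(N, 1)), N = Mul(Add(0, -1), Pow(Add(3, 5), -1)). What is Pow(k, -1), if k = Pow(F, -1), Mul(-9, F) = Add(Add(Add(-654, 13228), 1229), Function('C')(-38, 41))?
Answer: Rational(-331279, 216) ≈ -1533.7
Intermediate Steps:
N = Rational(-1, 8) (N = Mul(-1, Pow(8, -1)) = Mul(-1, Rational(1, 8)) = Rational(-1, 8) ≈ -0.12500)
Function('C')(d, R) = Rational(7, 24) (Function('C')(d, R) = Add(-1, Mul(Rational(1, 3), Add(4, Mul(Rational(-1, 8), 1)))) = Add(-1, Mul(Rational(1, 3), Add(4, Rational(-1, 8)))) = Add(-1, Mul(Rational(1, 3), Rational(31, 8))) = Add(-1, Rational(31, 24)) = Rational(7, 24))
F = Rational(-331279, 216) (F = Mul(Rational(-1, 9), Add(Add(Add(-654, 13228), 1229), Rational(7, 24))) = Mul(Rational(-1, 9), Add(Add(12574, 1229), Rational(7, 24))) = Mul(Rational(-1, 9), Add(13803, Rational(7, 24))) = Mul(Rational(-1, 9), Rational(331279, 24)) = Rational(-331279, 216) ≈ -1533.7)
k = Rational(-216, 331279) (k = Pow(Rational(-331279, 216), -1) = Rational(-216, 331279) ≈ -0.00065202)
Pow(k, -1) = Pow(Rational(-216, 331279), -1) = Rational(-331279, 216)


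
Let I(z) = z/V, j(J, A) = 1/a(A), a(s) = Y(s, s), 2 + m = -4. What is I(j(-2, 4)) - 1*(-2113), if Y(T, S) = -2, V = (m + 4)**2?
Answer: 16903/8 ≈ 2112.9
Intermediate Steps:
m = -6 (m = -2 - 4 = -6)
V = 4 (V = (-6 + 4)**2 = (-2)**2 = 4)
a(s) = -2
j(J, A) = -1/2 (j(J, A) = 1/(-2) = -1/2)
I(z) = z/4
I(j(-2, 4)) - 1*(-2113) = (1/4)*(-1/2) - 1*(-2113) = -1/8 + 2113 = 16903/8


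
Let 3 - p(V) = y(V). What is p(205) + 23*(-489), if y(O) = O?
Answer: -11449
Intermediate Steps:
p(V) = 3 - V
p(205) + 23*(-489) = (3 - 1*205) + 23*(-489) = (3 - 205) - 11247 = -202 - 11247 = -11449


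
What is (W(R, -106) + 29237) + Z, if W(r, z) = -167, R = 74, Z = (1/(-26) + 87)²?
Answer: 24763441/676 ≈ 36632.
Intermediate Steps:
Z = 5112121/676 (Z = (-1/26 + 87)² = (2261/26)² = 5112121/676 ≈ 7562.3)
(W(R, -106) + 29237) + Z = (-167 + 29237) + 5112121/676 = 29070 + 5112121/676 = 24763441/676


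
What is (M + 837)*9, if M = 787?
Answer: 14616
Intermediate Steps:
(M + 837)*9 = (787 + 837)*9 = 1624*9 = 14616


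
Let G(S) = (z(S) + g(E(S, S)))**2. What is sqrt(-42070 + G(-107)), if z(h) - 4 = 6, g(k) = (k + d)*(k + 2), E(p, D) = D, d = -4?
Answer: sqrt(136030155) ≈ 11663.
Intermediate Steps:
g(k) = (-4 + k)*(2 + k) (g(k) = (k - 4)*(k + 2) = (-4 + k)*(2 + k))
z(h) = 10 (z(h) = 4 + 6 = 10)
G(S) = (2 + S**2 - 2*S)**2 (G(S) = (10 + (-8 + S**2 - 2*S))**2 = (2 + S**2 - 2*S)**2)
sqrt(-42070 + G(-107)) = sqrt(-42070 + (2 + (-107)**2 - 2*(-107))**2) = sqrt(-42070 + (2 + 11449 + 214)**2) = sqrt(-42070 + 11665**2) = sqrt(-42070 + 136072225) = sqrt(136030155)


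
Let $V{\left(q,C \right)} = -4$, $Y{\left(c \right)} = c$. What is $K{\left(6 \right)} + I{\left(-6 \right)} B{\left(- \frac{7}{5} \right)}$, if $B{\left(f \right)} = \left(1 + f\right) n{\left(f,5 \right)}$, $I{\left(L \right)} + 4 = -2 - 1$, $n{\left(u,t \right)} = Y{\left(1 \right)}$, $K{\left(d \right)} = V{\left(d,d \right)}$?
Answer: $- \frac{6}{5} \approx -1.2$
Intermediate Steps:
$K{\left(d \right)} = -4$
$n{\left(u,t \right)} = 1$
$I{\left(L \right)} = -7$ ($I{\left(L \right)} = -4 - 3 = -7$)
$B{\left(f \right)} = 1 + f$ ($B{\left(f \right)} = \left(1 + f\right) 1 = 1 + f$)
$K{\left(6 \right)} + I{\left(-6 \right)} B{\left(- \frac{7}{5} \right)} = -4 - 7 \left(1 - \frac{7}{5}\right) = -4 - - \frac{14}{5} = -4 + \frac{14}{5} = - \frac{6}{5}$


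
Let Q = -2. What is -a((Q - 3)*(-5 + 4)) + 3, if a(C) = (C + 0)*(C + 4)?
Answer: -42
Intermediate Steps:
a(C) = C*(4 + C)
-a((Q - 3)*(-5 + 4)) + 3 = -(-2 - 3)*(-5 + 4)*(4 + (-2 - 3)*(-5 + 4)) + 3 = -(-5*(-1))*(4 - 5*(-1)) + 3 = -5*(4 + 5) + 3 = -5*9 + 3 = -1*45 + 3 = -45 + 3 = -42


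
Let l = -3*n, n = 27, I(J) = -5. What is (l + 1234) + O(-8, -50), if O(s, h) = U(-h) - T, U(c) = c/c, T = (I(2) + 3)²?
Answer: 1150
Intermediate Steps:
l = -81 (l = -3*27 = -81)
T = 4 (T = (-5 + 3)² = (-2)² = 4)
U(c) = 1
O(s, h) = -3 (O(s, h) = 1 - 1*4 = 1 - 4 = -3)
(l + 1234) + O(-8, -50) = (-81 + 1234) - 3 = 1153 - 3 = 1150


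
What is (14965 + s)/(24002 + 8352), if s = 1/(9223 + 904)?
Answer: 75775278/163824479 ≈ 0.46254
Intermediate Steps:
s = 1/10127 ≈ 9.8746e-5
(14965 + s)/(24002 + 8352) = (14965 + 1/10127)/(24002 + 8352) = (151550556/10127)/32354 = (151550556/10127)*(1/32354) = 75775278/163824479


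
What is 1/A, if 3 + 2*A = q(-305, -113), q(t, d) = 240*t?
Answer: -2/73203 ≈ -2.7321e-5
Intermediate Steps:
A = -73203/2 (A = -3/2 + (240*(-305))/2 = -3/2 + (½)*(-73200) = -3/2 - 36600 = -73203/2 ≈ -36602.)
1/A = 1/(-73203/2) = -2/73203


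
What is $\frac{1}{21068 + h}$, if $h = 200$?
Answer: $\frac{1}{21268} \approx 4.7019 \cdot 10^{-5}$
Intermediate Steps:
$\frac{1}{21068 + h} = \frac{1}{21068 + 200} = \frac{1}{21268}$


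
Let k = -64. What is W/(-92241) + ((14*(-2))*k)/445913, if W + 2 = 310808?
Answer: -15380793334/4570162337 ≈ -3.3655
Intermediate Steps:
W = 310806 (W = -2 + 310808 = 310806)
W/(-92241) + ((14*(-2))*k)/445913 = 310806/(-92241) + ((14*(-2))*(-64))/445913 = 310806*(-1/92241) - 28*(-64)*(1/445913) = -34534/10249 + 1792*(1/445913) = -34534/10249 + 1792/445913 = -15380793334/4570162337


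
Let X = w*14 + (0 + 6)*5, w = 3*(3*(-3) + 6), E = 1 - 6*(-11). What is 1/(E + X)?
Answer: -1/29 ≈ -0.034483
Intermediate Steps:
E = 67 (E = 1 + 66 = 67)
w = -9 (w = 3*(-9 + 6) = 3*(-3) = -9)
X = -96 (X = -9*14 + (0 + 6)*5 = -126 + 6*5 = -126 + 30 = -96)
1/(E + X) = 1/(67 - 96) = 1/(-29) = -1/29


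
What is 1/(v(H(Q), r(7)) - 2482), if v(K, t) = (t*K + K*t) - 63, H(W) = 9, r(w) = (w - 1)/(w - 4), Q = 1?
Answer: -1/2509 ≈ -0.00039857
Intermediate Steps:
r(w) = (-1 + w)/(-4 + w)
v(K, t) = -63 + 2*K*t (v(K, t) = (K*t + K*t) - 63 = 2*K*t - 63 = -63 + 2*K*t)
1/(v(H(Q), r(7)) - 2482) = 1/((-63 + 2*9*((-1 + 7)/(-4 + 7))) - 2482) = 1/((-63 + 2*9*(6/3)) - 2482) = 1/((-63 + 2*9*((1/3)*6)) - 2482) = 1/((-63 + 2*9*2) - 2482) = 1/((-63 + 36) - 2482) = 1/(-27 - 2482) = 1/(-2509) = -1/2509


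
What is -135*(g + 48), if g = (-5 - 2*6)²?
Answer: -45495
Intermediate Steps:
g = 289 (g = (-5 - 12)² = (-17)² = 289)
-135*(g + 48) = -135*(289 + 48) = -135*337 = -45495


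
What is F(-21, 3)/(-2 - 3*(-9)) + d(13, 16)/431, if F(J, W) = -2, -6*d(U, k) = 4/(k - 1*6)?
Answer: -2591/32325 ≈ -0.080155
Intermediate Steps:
d(U, k) = -2/(3*(-6 + k)) (d(U, k) = -2/(3*(k - 1*6)) = -2/(3*(k - 6)) = -2/(3*(-6 + k)))
F(-21, 3)/(-2 - 3*(-9)) + d(13, 16)/431 = -2/(-2 - 3*(-9)) - 2/(-18 + 3*16)/431 = -2/(-2 + 27) - 2/(-18 + 48)*(1/431) = -2/25 - 2/30*(1/431) = -2*1/25 - 2*1/30*(1/431) = -2/25 - 1/15*1/431 = -2/25 - 1/6465 = -2591/32325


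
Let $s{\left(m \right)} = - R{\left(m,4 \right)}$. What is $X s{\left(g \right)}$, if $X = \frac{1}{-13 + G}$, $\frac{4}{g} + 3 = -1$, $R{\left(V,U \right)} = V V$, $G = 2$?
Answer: $\frac{1}{11} \approx 0.090909$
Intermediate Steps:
$R{\left(V,U \right)} = V^{2}$
$g = -1$ ($g = \frac{4}{-3 - 1} = \frac{4}{-4} = 4 \left(- \frac{1}{4}\right) = -1$)
$s{\left(m \right)} = - m^{2}$
$X = - \frac{1}{11}$ ($X = \frac{1}{-13 + 2} = \frac{1}{-11} = - \frac{1}{11} \approx -0.090909$)
$X s{\left(g \right)} = - \frac{\left(-1\right) \left(-1\right)^{2}}{11} = - \frac{\left(-1\right) 1}{11} = \left(- \frac{1}{11}\right) \left(-1\right) = \frac{1}{11}$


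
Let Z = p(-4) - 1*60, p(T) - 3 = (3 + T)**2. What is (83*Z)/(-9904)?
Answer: 581/1238 ≈ 0.46931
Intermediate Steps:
p(T) = 3 + (3 + T)**2
Z = -56 (Z = (3 + (3 - 4)**2) - 1*60 = (3 + (-1)**2) - 60 = (3 + 1) - 60 = 4 - 60 = -56)
(83*Z)/(-9904) = (83*(-56))/(-9904) = -4648*(-1/9904) = 581/1238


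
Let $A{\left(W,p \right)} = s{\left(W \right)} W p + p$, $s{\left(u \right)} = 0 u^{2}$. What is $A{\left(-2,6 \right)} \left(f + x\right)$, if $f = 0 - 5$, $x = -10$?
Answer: $-90$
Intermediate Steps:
$s{\left(u \right)} = 0$
$f = -5$ ($f = 0 - 5 = -5$)
$A{\left(W,p \right)} = p$ ($A{\left(W,p \right)} = 0 W p + p = 0 p + p = 0 + p = p$)
$A{\left(-2,6 \right)} \left(f + x\right) = 6 \left(-5 - 10\right) = 6 \left(-15\right) = -90$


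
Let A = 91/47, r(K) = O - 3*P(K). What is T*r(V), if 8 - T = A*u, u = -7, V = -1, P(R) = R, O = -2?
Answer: 1013/47 ≈ 21.553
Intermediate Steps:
r(K) = -2 - 3*K
A = 91/47 (A = 91*(1/47) = 91/47 ≈ 1.9362)
T = 1013/47 (T = 8 - 91*(-7)/47 = 8 - 1*(-637/47) = 8 + 637/47 = 1013/47 ≈ 21.553)
T*r(V) = 1013*(-2 - 3*(-1))/47 = 1013*(-2 + 3)/47 = (1013/47)*1 = 1013/47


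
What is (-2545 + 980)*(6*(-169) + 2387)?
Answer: -2148745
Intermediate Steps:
(-2545 + 980)*(6*(-169) + 2387) = -1565*(-1014 + 2387) = -1565*1373 = -2148745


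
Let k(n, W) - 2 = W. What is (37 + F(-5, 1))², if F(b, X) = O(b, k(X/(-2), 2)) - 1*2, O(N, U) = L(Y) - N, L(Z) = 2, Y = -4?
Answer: 1764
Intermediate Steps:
k(n, W) = 2 + W
O(N, U) = 2 - N
F(b, X) = -b (F(b, X) = (2 - b) - 1*2 = (2 - b) - 2 = -b)
(37 + F(-5, 1))² = (37 - 1*(-5))² = (37 + 5)² = 42² = 1764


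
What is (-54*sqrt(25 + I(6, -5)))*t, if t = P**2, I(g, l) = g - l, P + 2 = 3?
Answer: -324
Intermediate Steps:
P = 1 (P = -2 + 3 = 1)
t = 1 (t = 1**2 = 1)
(-54*sqrt(25 + I(6, -5)))*t = -54*sqrt(25 + (6 - 1*(-5)))*1 = -54*sqrt(25 + (6 + 5))*1 = -54*sqrt(25 + 11)*1 = -54*sqrt(36)*1 = -54*6*1 = -324*1 = -324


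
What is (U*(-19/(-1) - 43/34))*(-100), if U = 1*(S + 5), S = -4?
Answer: -30150/17 ≈ -1773.5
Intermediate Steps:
U = 1 (U = 1*(-4 + 5) = 1*1 = 1)
(U*(-19/(-1) - 43/34))*(-100) = (1*(-19/(-1) - 43/34))*(-100) = (1*(-19*(-1) - 43*1/34))*(-100) = (1*(19 - 43/34))*(-100) = (1*(603/34))*(-100) = (603/34)*(-100) = -30150/17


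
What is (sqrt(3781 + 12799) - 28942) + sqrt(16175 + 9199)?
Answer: -28942 + sqrt(25374) + 2*sqrt(4145) ≈ -28654.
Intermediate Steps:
(sqrt(3781 + 12799) - 28942) + sqrt(16175 + 9199) = (sqrt(16580) - 28942) + sqrt(25374) = (2*sqrt(4145) - 28942) + sqrt(25374) = (-28942 + 2*sqrt(4145)) + sqrt(25374) = -28942 + sqrt(25374) + 2*sqrt(4145)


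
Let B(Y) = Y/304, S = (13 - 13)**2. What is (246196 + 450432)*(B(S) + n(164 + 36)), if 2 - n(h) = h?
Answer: -137932344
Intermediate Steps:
n(h) = 2 - h
S = 0 (S = 0**2 = 0)
B(Y) = Y/304 (B(Y) = Y*(1/304) = Y/304)
(246196 + 450432)*(B(S) + n(164 + 36)) = (246196 + 450432)*((1/304)*0 + (2 - (164 + 36))) = 696628*(0 + (2 - 1*200)) = 696628*(0 + (2 - 200)) = 696628*(0 - 198) = 696628*(-198) = -137932344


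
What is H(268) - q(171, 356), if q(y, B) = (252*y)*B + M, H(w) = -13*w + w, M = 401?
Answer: -15344369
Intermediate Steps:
H(w) = -12*w
q(y, B) = 401 + 252*B*y (q(y, B) = (252*y)*B + 401 = 252*B*y + 401 = 401 + 252*B*y)
H(268) - q(171, 356) = -12*268 - (401 + 252*356*171) = -3216 - (401 + 15340752) = -3216 - 1*15341153 = -3216 - 15341153 = -15344369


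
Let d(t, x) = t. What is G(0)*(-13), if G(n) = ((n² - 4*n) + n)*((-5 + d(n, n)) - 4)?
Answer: 0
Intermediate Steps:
G(n) = (-9 + n)*(n² - 3*n) (G(n) = ((n² - 4*n) + n)*((-5 + n) - 4) = (n² - 3*n)*(-9 + n) = (-9 + n)*(n² - 3*n))
G(0)*(-13) = (0*(27 + 0² - 12*0))*(-13) = (0*(27 + 0 + 0))*(-13) = (0*27)*(-13) = 0*(-13) = 0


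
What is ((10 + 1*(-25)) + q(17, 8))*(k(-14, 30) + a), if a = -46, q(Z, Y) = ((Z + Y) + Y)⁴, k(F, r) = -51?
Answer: -115032882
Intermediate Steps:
q(Z, Y) = (Z + 2*Y)⁴ (q(Z, Y) = ((Y + Z) + Y)⁴ = (Z + 2*Y)⁴)
((10 + 1*(-25)) + q(17, 8))*(k(-14, 30) + a) = ((10 + 1*(-25)) + (17 + 2*8)⁴)*(-51 - 46) = ((10 - 25) + (17 + 16)⁴)*(-97) = (-15 + 33⁴)*(-97) = (-15 + 1185921)*(-97) = 1185906*(-97) = -115032882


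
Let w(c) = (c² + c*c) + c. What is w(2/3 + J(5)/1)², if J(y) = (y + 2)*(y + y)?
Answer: 8194594576/81 ≈ 1.0117e+8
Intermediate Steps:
J(y) = 2*y*(2 + y) (J(y) = (2 + y)*(2*y) = 2*y*(2 + y))
w(c) = c + 2*c² (w(c) = (c² + c²) + c = 2*c² + c = c + 2*c²)
w(2/3 + J(5)/1)² = ((2/3 + (2*5*(2 + 5))/1)*(1 + 2*(2/3 + (2*5*(2 + 5))/1)))² = ((2*(⅓) + (2*5*7)*1)*(1 + 2*(2*(⅓) + (2*5*7)*1)))² = ((⅔ + 70*1)*(1 + 2*(⅔ + 70*1)))² = ((⅔ + 70)*(1 + 2*(⅔ + 70)))² = (212*(1 + 2*(212/3))/3)² = (212*(1 + 424/3)/3)² = ((212/3)*(427/3))² = (90524/9)² = 8194594576/81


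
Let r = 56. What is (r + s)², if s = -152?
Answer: 9216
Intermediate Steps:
(r + s)² = (56 - 152)² = (-96)² = 9216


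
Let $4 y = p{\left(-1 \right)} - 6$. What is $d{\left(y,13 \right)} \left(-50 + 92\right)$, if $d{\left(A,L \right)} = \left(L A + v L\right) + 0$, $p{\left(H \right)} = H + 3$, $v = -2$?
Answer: $-1638$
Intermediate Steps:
$p{\left(H \right)} = 3 + H$
$y = -1$ ($y = \frac{\left(3 - 1\right) - 6}{4} = \frac{2 - 6}{4} = \frac{1}{4} \left(-4\right) = -1$)
$d{\left(A,L \right)} = - 2 L + A L$ ($d{\left(A,L \right)} = \left(L A - 2 L\right) + 0 = \left(A L - 2 L\right) + 0 = \left(- 2 L + A L\right) + 0 = - 2 L + A L$)
$d{\left(y,13 \right)} \left(-50 + 92\right) = 13 \left(-2 - 1\right) \left(-50 + 92\right) = 13 \left(-3\right) 42 = \left(-39\right) 42 = -1638$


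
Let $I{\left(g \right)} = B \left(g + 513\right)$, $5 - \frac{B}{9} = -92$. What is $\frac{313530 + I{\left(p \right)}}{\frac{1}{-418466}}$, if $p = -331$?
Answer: $-197690033856$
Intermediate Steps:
$B = 873$ ($B = 45 - -828 = 45 + 828 = 873$)
$I{\left(g \right)} = 447849 + 873 g$ ($I{\left(g \right)} = 873 \left(g + 513\right) = 873 \left(513 + g\right) = 447849 + 873 g$)
$\frac{313530 + I{\left(p \right)}}{\frac{1}{-418466}} = \frac{313530 + \left(447849 + 873 \left(-331\right)\right)}{\frac{1}{-418466}} = \frac{313530 + \left(447849 - 288963\right)}{- \frac{1}{418466}} = \left(313530 + 158886\right) \left(-418466\right) = 472416 \left(-418466\right) = -197690033856$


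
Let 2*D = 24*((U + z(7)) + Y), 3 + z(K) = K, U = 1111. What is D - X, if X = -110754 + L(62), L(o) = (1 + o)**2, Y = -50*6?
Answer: 116565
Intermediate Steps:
z(K) = -3 + K
Y = -300
D = 9780 (D = (24*((1111 + (-3 + 7)) - 300))/2 = (24*((1111 + 4) - 300))/2 = (24*(1115 - 300))/2 = (24*815)/2 = (1/2)*19560 = 9780)
X = -106785 (X = -110754 + (1 + 62)**2 = -110754 + 63**2 = -110754 + 3969 = -106785)
D - X = 9780 - 1*(-106785) = 9780 + 106785 = 116565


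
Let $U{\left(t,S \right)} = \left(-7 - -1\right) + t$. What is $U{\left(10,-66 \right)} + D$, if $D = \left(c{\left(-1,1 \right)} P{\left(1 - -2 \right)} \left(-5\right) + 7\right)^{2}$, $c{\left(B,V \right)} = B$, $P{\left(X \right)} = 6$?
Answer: $1373$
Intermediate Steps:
$D = 1369$ ($D = \left(\left(-1\right) 6 \left(-5\right) + 7\right)^{2} = \left(\left(-6\right) \left(-5\right) + 7\right)^{2} = \left(30 + 7\right)^{2} = 37^{2} = 1369$)
$U{\left(t,S \right)} = -6 + t$ ($U{\left(t,S \right)} = \left(-7 + 1\right) + t = -6 + t$)
$U{\left(10,-66 \right)} + D = \left(-6 + 10\right) + 1369 = 4 + 1369 = 1373$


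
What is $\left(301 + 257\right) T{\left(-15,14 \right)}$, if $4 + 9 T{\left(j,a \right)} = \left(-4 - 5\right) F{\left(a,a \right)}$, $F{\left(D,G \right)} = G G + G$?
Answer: $-117428$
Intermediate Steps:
$F{\left(D,G \right)} = G + G^{2}$ ($F{\left(D,G \right)} = G^{2} + G = G + G^{2}$)
$T{\left(j,a \right)} = - \frac{4}{9} - a \left(1 + a\right)$ ($T{\left(j,a \right)} = - \frac{4}{9} + \frac{\left(-4 - 5\right) a \left(1 + a\right)}{9} = - \frac{4}{9} + \frac{\left(-9\right) a \left(1 + a\right)}{9} = - \frac{4}{9} - a \left(1 + a\right)$)
$\left(301 + 257\right) T{\left(-15,14 \right)} = \left(301 + 257\right) \left(- \frac{4}{9} - 14 - 14^{2}\right) = 558 \left(- \frac{4}{9} - 14 - 196\right) = 558 \left(- \frac{1894}{9}\right) = -117428$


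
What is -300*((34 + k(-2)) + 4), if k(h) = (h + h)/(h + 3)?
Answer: -10200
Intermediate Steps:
k(h) = 2*h/(3 + h) (k(h) = (2*h)/(3 + h) = 2*h/(3 + h))
-300*((34 + k(-2)) + 4) = -300*((34 + 2*(-2)/(3 - 2)) + 4) = -300*((34 + 2*(-2)/1) + 4) = -300*((34 + 2*(-2)*1) + 4) = -300*((34 - 4) + 4) = -300*(30 + 4) = -300*34 = -10200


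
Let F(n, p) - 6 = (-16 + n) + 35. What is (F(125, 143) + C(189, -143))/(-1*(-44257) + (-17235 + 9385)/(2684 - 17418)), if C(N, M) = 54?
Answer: 7367/1598261 ≈ 0.0046094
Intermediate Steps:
F(n, p) = 25 + n (F(n, p) = 6 + ((-16 + n) + 35) = 6 + (19 + n) = 25 + n)
(F(125, 143) + C(189, -143))/(-1*(-44257) + (-17235 + 9385)/(2684 - 17418)) = ((25 + 125) + 54)/(-1*(-44257) + (-17235 + 9385)/(2684 - 17418)) = (150 + 54)/(44257 - 7850/(-14734)) = 204/(44257 - 7850*(-1/14734)) = 204/(44257 + 3925/7367) = 204/(326045244/7367) = 204*(7367/326045244) = 7367/1598261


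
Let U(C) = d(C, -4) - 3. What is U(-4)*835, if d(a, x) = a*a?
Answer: 10855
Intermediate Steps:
d(a, x) = a**2
U(C) = -3 + C**2 (U(C) = C**2 - 3 = -3 + C**2)
U(-4)*835 = (-3 + (-4)**2)*835 = (-3 + 16)*835 = 13*835 = 10855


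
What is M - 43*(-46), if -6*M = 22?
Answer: 5923/3 ≈ 1974.3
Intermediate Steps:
M = -11/3 (M = -⅙*22 = -11/3 ≈ -3.6667)
M - 43*(-46) = -11/3 - 43*(-46) = -11/3 + 1978 = 5923/3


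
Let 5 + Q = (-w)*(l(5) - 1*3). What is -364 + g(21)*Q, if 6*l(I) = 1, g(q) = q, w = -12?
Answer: -1183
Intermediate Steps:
l(I) = 1/6 (l(I) = (1/6)*1 = 1/6)
Q = -39 (Q = -5 + (-1*(-12))*(1/6 - 1*3) = -5 + 12*(1/6 - 3) = -5 + 12*(-17/6) = -5 - 34 = -39)
-364 + g(21)*Q = -364 + 21*(-39) = -364 - 819 = -1183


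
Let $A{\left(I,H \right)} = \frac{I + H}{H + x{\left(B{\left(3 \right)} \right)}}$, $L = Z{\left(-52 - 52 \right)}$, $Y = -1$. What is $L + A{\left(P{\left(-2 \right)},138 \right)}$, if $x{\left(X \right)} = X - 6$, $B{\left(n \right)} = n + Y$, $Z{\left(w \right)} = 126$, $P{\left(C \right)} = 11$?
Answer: $\frac{17033}{134} \approx 127.11$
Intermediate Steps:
$B{\left(n \right)} = -1 + n$ ($B{\left(n \right)} = n - 1 = -1 + n$)
$L = 126$
$x{\left(X \right)} = -6 + X$
$A{\left(I,H \right)} = \frac{H + I}{-4 + H}$ ($A{\left(I,H \right)} = \frac{I + H}{H + \left(-6 + \left(-1 + 3\right)\right)} = \frac{H + I}{H + \left(-6 + 2\right)} = \frac{H + I}{H - 4} = \frac{H + I}{-4 + H}$)
$L + A{\left(P{\left(-2 \right)},138 \right)} = 126 + \frac{138 + 11}{-4 + 138} = 126 + \frac{1}{134} \cdot 149 = 126 + \frac{149}{134} = \frac{17033}{134}$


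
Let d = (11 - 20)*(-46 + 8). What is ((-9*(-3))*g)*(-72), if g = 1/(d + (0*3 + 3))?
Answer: -648/115 ≈ -5.6348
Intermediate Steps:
d = 342 (d = -9*(-38) = 342)
g = 1/345 (g = 1/(342 + (0*3 + 3)) = 1/(342 + (0 + 3)) = 1/(342 + 3) = 1/345 ≈ 0.0028986)
((-9*(-3))*g)*(-72) = (-9*(-3)*(1/345))*(-72) = (27*(1/345))*(-72) = (9/115)*(-72) = -648/115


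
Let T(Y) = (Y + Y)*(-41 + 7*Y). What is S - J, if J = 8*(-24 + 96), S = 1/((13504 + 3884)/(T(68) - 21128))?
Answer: -2494364/4347 ≈ -573.81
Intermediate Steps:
T(Y) = 2*Y*(-41 + 7*Y) (T(Y) = (2*Y)*(-41 + 7*Y) = 2*Y*(-41 + 7*Y))
S = 9508/4347 (S = 1/((13504 + 3884)/(2*68*(-41 + 7*68) - 21128)) = 1/(17388/(2*68*(-41 + 476) - 21128)) = 1/(17388/(2*68*435 - 21128)) = 1/(17388/(59160 - 21128)) = 1/(17388/38032) = 1/(17388*(1/38032)) = 1/(4347/9508) = 9508/4347 ≈ 2.1873)
J = 576 (J = 8*72 = 576)
S - J = 9508/4347 - 1*576 = 9508/4347 - 576 = -2494364/4347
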